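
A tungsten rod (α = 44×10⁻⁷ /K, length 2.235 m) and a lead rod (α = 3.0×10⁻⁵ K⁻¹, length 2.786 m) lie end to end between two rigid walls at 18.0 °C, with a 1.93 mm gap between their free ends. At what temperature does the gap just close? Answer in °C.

T = 38.7 °C

Gap closes when ΔL₁ + ΔL₂ = 1.93 mm = 1.93×10⁻³ m
(α₁L₁ + α₂L₂)ΔT = g
α₁L₁ + α₂L₂ = 44×10⁻⁷×2.235 + 3.0×10⁻⁵×2.786 = 9.3414×10⁻⁵ m/K
ΔT = 1.93×10⁻³ / 9.3414×10⁻⁵ = 20.661 K
T = 18.0 + 20.661 = 38.661 °C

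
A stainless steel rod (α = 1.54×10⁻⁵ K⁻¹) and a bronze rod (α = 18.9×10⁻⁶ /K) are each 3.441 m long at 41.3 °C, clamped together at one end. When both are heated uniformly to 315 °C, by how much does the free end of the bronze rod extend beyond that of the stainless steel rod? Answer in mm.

3.30 mm

ΔT = 273.7 K
stainless steel: ΔL = 1.54×10⁻⁵ × 3.441 m × 273.7 = 1.4504×10⁻² m = 14.504 mm
bronze: ΔL = 18.9×10⁻⁶ × 3.441 m × 273.7 = 1.7800×10⁻² m = 17.800 mm
difference = 17.800 − 14.504 = 3.296 mm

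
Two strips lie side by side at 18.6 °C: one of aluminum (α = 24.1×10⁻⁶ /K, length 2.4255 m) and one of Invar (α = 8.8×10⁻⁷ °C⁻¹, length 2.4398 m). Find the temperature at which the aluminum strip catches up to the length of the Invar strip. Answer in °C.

L₁(1 + α₁ΔT) = L₂(1 + α₂ΔT) ⇒ ΔT = (L₂ − L₁)/(α₁L₁ − α₂L₂)
L₂ − L₁ = 2.4398 − 2.4255 = 1.43×10⁻² m
α₁L₁ − α₂L₂ = 24.1×10⁻⁶×2.4255 − 8.8×10⁻⁷×2.4398 = 5.6307526×10⁻⁵ m/K
ΔT = 1.43×10⁻² / 5.6307526×10⁻⁵ = 253.962 K
T = 18.6 + 253.962 = 272.562 °C

T = 272.6 °C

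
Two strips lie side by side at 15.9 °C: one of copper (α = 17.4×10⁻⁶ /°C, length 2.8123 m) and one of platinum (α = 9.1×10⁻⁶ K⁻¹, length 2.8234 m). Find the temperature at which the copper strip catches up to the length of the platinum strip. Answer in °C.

T = 493.5 °C

Equal length when α₁L₁ΔT − α₂L₂ΔT = L₂ − L₁ = 1.11×10⁻² m
α₁L₁ = 4.893402×10⁻⁵, α₂L₂ = 2.569294×10⁻⁵ → Δ(αL) = 2.324108×10⁻⁵ m/K
ΔT = 1.11×10⁻² / 2.324108×10⁻⁵ = 477.603 K, so T = 15.9 + 477.603 = 493.503 °C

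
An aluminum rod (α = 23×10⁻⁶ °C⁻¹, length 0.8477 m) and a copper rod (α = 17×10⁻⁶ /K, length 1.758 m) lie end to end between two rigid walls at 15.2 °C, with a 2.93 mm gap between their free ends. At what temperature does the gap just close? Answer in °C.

α₁L₁ = 1.94971×10⁻⁵ m/K, α₂L₂ = 2.9886×10⁻⁵ m/K → total 4.93831×10⁻⁵ m/K
ΔT = g/(α₁L₁+α₂L₂) = 2.93×10⁻³ / 4.93831×10⁻⁵ = 59.332 K
T = 15.2 + 59.332 = 74.532 °C

T = 74.5 °C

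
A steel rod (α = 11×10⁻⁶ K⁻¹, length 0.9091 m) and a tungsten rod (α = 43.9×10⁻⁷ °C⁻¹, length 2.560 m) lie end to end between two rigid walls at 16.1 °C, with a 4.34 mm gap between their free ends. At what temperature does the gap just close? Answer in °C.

Gap closes when ΔL₁ + ΔL₂ = 4.34 mm = 4.34×10⁻³ m
(α₁L₁ + α₂L₂)ΔT = g
α₁L₁ + α₂L₂ = 11×10⁻⁶×0.9091 + 43.9×10⁻⁷×2.560 = 2.12385×10⁻⁵ m/K
ΔT = 4.34×10⁻³ / 2.12385×10⁻⁵ = 204.35 K
T = 16.1 + 204.35 = 220.45 °C

T = 220 °C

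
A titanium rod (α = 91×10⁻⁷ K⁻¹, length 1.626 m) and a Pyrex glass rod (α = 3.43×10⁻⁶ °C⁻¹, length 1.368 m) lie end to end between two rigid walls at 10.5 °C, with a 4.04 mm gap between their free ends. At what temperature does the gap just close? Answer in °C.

α₁L₁ = 1.47966×10⁻⁵ m/K, α₂L₂ = 4.69224×10⁻⁶ m/K → total 1.948884×10⁻⁵ m/K
ΔT = g/(α₁L₁+α₂L₂) = 4.04×10⁻³ / 1.948884×10⁻⁵ = 207.30 K
T = 10.5 + 207.30 = 217.80 °C

T = 218 °C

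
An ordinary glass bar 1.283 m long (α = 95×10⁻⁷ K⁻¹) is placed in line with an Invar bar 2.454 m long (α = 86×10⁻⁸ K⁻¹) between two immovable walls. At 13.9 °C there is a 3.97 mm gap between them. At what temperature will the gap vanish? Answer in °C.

α₁L₁ = 1.21885×10⁻⁵ m/K, α₂L₂ = 2.11044×10⁻⁶ m/K → total 1.429894×10⁻⁵ m/K
ΔT = g/(α₁L₁+α₂L₂) = 3.97×10⁻³ / 1.429894×10⁻⁵ = 277.64 K
T = 13.9 + 277.64 = 291.54 °C

T = 292 °C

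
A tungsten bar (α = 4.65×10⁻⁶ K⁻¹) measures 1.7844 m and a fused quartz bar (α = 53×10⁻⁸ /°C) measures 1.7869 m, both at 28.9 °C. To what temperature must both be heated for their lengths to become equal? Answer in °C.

T = 369.0 °C

Equal length when α₁L₁ΔT − α₂L₂ΔT = L₂ − L₁ = 2.50×10⁻³ m
α₁L₁ = 8.29746×10⁻⁶, α₂L₂ = 9.47057×10⁻⁷ → Δ(αL) = 7.350403×10⁻⁶ m/K
ΔT = 2.50×10⁻³ / 7.350403×10⁻⁶ = 340.117 K, so T = 28.9 + 340.117 = 369.017 °C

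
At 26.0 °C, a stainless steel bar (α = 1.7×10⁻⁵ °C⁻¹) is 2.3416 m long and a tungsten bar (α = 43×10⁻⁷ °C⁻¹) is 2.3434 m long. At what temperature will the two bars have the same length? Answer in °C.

T = 86.54 °C

Equal length when α₁L₁ΔT − α₂L₂ΔT = L₂ − L₁ = 1.80×10⁻³ m
α₁L₁ = 3.98072×10⁻⁵, α₂L₂ = 1.007662×10⁻⁵ → Δ(αL) = 2.973058×10⁻⁵ m/K
ΔT = 1.80×10⁻³ / 2.973058×10⁻⁵ = 60.5437 K, so T = 26.0 + 60.5437 = 86.5437 °C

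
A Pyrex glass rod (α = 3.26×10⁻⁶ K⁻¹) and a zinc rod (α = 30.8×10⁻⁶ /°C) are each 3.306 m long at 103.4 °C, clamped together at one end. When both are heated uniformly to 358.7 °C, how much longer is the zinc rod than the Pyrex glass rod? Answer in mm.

23.2 mm

ΔT = 255.3 K
Pyrex glass: ΔL = 3.26×10⁻⁶ × 3.306 m × 255.3 = 2.7515×10⁻³ m = 2.7515 mm
zinc: ΔL = 30.8×10⁻⁶ × 3.306 m × 255.3 = 2.5996×10⁻² m = 25.996 mm
difference = 25.996 − 2.7515 = 23.2445 mm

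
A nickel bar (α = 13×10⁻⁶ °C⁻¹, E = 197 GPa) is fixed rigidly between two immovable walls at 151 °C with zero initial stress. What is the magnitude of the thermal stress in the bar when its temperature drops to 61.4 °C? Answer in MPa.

σ = 229 MPa

Fully constrained: the free strain ε = αΔT is blocked, so σ = Eε = EαΔT.
|ΔT| = 89.6 K
σ = 197×10⁹ × 13×10⁻⁶ × 89.6 = 2.29×10⁸ Pa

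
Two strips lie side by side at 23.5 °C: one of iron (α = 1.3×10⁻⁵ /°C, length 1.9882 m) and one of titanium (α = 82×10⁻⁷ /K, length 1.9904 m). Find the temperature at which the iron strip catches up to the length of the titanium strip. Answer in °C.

T = 254.5 °C

Equal length when α₁L₁ΔT − α₂L₂ΔT = L₂ − L₁ = 2.20×10⁻³ m
α₁L₁ = 2.58466×10⁻⁵, α₂L₂ = 1.632128×10⁻⁵ → Δ(αL) = 9.52532×10⁻⁶ m/K
ΔT = 2.20×10⁻³ / 9.52532×10⁻⁶ = 230.963 K, so T = 23.5 + 230.963 = 254.463 °C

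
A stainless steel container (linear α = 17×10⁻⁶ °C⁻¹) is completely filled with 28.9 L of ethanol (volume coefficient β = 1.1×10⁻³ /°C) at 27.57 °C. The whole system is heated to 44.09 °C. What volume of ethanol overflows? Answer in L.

0.501 L

The container also expands: β_container ≈ 3α = 5.1×10⁻⁵ /K
Net overflow = V₀(β_liq − 3α_cont)ΔT
β − 3α = 1.10×10⁻³ − 5.1×10⁻⁵ = 1.049×10⁻³ /K; ΔT = 16.52 K
ΔV = 28.9 × 1.049×10⁻³ × 16.52 = 0.501 L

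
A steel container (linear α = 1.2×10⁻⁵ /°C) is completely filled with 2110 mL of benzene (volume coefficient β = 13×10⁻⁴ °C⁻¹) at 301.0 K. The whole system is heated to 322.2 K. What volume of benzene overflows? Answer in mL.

56.5 mL

The container also expands: β_container ≈ 3α = 3.6×10⁻⁵ /K
Net overflow = V₀(β_liq − 3α_cont)ΔT
β − 3α = 1.30×10⁻³ − 3.6×10⁻⁵ = 1.264×10⁻³ /K; ΔT = 21.2 K
ΔV = 2110 × 1.264×10⁻³ × 21.2 = 56.5 mL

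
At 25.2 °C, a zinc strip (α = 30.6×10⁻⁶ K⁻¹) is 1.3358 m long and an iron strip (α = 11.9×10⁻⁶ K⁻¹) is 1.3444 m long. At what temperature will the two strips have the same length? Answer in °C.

T = 370.9 °C

Equal length when α₁L₁ΔT − α₂L₂ΔT = L₂ − L₁ = 8.60×10⁻³ m
α₁L₁ = 4.087548×10⁻⁵, α₂L₂ = 1.599836×10⁻⁵ → Δ(αL) = 2.487712×10⁻⁵ m/K
ΔT = 8.60×10⁻³ / 2.487712×10⁻⁵ = 345.699 K, so T = 25.2 + 345.699 = 370.899 °C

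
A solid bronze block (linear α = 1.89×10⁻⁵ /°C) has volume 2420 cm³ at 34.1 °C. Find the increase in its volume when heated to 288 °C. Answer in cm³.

Isotropic solid: β ≈ 3α = 5.7×10⁻⁵ /K; ΔT = 253.9 K
ΔV = 3αV₀ΔT = 3(1.89×10⁻⁵)(2420)(253.9) = 34.8 cm³

ΔV = 34.8 cm³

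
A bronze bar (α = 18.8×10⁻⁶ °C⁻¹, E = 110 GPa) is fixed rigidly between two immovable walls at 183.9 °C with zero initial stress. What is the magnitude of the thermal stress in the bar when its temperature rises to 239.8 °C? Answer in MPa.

σ = 116 MPa

Fully constrained: the free strain ε = αΔT is blocked, so σ = Eε = EαΔT.
|ΔT| = 55.9 K
σ = 110×10⁹ × 18.8×10⁻⁶ × 55.9 = 1.16×10⁸ Pa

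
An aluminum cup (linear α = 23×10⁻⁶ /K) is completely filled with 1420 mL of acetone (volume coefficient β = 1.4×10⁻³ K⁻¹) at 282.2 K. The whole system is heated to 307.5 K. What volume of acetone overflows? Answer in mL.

The cup also expands: β_container ≈ 3α = 6.9×10⁻⁵ /K
Net overflow = V₀(β_liq − 3α_cont)ΔT
β − 3α = 1.40×10⁻³ − 6.9×10⁻⁵ = 1.331×10⁻³ /K; ΔT = 25.3 K
ΔV = 1420 × 1.331×10⁻³ × 25.3 = 47.8 mL

47.8 mL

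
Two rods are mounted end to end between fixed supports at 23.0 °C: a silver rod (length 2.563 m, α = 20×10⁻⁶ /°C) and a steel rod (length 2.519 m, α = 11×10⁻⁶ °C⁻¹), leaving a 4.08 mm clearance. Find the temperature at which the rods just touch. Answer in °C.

α₁L₁ = 5.126×10⁻⁵ m/K, α₂L₂ = 2.7709×10⁻⁵ m/K → total 7.8969×10⁻⁵ m/K
ΔT = g/(α₁L₁+α₂L₂) = 4.08×10⁻³ / 7.8969×10⁻⁵ = 51.666 K
T = 23.0 + 51.666 = 74.666 °C

T = 74.7 °C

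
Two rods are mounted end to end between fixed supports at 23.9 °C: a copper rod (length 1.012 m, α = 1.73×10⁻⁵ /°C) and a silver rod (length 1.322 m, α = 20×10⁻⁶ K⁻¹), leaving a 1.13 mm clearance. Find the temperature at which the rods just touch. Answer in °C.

T = 49.6 °C

α₁L₁ = 1.75076×10⁻⁵ m/K, α₂L₂ = 2.644×10⁻⁵ m/K → total 4.39476×10⁻⁵ m/K
ΔT = g/(α₁L₁+α₂L₂) = 1.13×10⁻³ / 4.39476×10⁻⁵ = 25.712 K
T = 23.9 + 25.712 = 49.612 °C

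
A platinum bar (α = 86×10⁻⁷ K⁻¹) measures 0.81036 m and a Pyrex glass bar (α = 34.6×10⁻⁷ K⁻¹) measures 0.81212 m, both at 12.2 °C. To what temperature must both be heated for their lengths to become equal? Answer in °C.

Equal length when α₁L₁ΔT − α₂L₂ΔT = L₂ − L₁ = 1.76×10⁻³ m
α₁L₁ = 6.969096×10⁻⁶, α₂L₂ = 2.8099352×10⁻⁶ → Δ(αL) = 4.1591608×10⁻⁶ m/K
ΔT = 1.76×10⁻³ / 4.1591608×10⁻⁶ = 423.162 K, so T = 12.2 + 423.162 = 435.362 °C

T = 435.4 °C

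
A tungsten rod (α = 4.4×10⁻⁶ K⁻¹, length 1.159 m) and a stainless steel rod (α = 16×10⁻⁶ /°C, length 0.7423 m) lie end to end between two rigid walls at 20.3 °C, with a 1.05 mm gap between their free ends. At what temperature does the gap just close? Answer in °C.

T = 82.2 °C

Gap closes when ΔL₁ + ΔL₂ = 1.05 mm = 1.05×10⁻³ m
(α₁L₁ + α₂L₂)ΔT = g
α₁L₁ + α₂L₂ = 4.4×10⁻⁶×1.159 + 16×10⁻⁶×0.7423 = 1.69764×10⁻⁵ m/K
ΔT = 1.05×10⁻³ / 1.69764×10⁻⁵ = 61.851 K
T = 20.3 + 61.851 = 82.151 °C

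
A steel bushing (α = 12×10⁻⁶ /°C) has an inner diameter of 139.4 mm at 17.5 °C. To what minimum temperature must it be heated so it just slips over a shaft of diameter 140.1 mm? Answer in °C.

Required Δd = 140.1 − 139.4 = 0.7 mm
Δd = αd₀ΔT ⇒ ΔT = Δd/(αd₀) = 0.7 / (12×10⁻⁶ × 139.4) = 418.46 K
T_min = 17.5 + 418.46 = 435.96 °C

T = 436 °C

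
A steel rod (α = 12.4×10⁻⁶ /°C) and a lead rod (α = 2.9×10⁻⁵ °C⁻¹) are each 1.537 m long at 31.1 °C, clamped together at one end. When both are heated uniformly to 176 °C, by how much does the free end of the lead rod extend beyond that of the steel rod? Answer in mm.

3.70 mm

ΔT = 144.9 K
steel: ΔL = 12.4×10⁻⁶ × 1.537 m × 144.9 = 2.7616×10⁻³ m = 2.7616 mm
lead: ΔL = 2.9×10⁻⁵ × 1.537 m × 144.9 = 6.4586×10⁻³ m = 6.4586 mm
difference = 6.4586 − 2.7616 = 3.6970 mm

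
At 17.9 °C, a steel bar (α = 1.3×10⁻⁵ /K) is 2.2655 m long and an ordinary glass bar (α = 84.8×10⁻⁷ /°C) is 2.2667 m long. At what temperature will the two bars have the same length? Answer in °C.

Equal length when α₁L₁ΔT − α₂L₂ΔT = L₂ − L₁ = 1.20×10⁻³ m
α₁L₁ = 2.94515×10⁻⁵, α₂L₂ = 1.9221616×10⁻⁵ → Δ(αL) = 1.0229884×10⁻⁵ m/K
ΔT = 1.20×10⁻³ / 1.0229884×10⁻⁵ = 117.303 K, so T = 17.9 + 117.303 = 135.203 °C

T = 135.2 °C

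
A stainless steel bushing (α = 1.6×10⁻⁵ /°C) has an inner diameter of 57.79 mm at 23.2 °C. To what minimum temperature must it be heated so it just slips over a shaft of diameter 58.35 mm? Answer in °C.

Required Δd = 58.35 − 57.79 = 0.56 mm
Δd = αd₀ΔT ⇒ ΔT = Δd/(αd₀) = 0.56 / (1.6×10⁻⁵ × 57.79) = 605.64 K
T_min = 23.2 + 605.64 = 628.84 °C

T = 629 °C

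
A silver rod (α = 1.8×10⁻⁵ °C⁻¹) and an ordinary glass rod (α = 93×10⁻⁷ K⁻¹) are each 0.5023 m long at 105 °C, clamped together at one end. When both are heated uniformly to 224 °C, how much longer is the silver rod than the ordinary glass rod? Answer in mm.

0.520 mm

ΔT = 119 K
silver: ΔL = 1.8×10⁻⁵ × 0.5023 m × 119 = 1.0759×10⁻³ m = 1.0759 mm
ordinary glass: ΔL = 93×10⁻⁷ × 0.5023 m × 119 = 5.5590×10⁻⁴ m = 0.55590 mm
difference = 1.0759 − 0.55590 = 0.5200 mm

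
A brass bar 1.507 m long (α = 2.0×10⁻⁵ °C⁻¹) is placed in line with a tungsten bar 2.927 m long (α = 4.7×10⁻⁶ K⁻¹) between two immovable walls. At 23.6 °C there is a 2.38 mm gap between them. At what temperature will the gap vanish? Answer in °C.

T = 77.8 °C

Gap closes when ΔL₁ + ΔL₂ = 2.38 mm = 2.38×10⁻³ m
(α₁L₁ + α₂L₂)ΔT = g
α₁L₁ + α₂L₂ = 2.0×10⁻⁵×1.507 + 4.7×10⁻⁶×2.927 = 4.38969×10⁻⁵ m/K
ΔT = 2.38×10⁻³ / 4.38969×10⁻⁵ = 54.218 K
T = 23.6 + 54.218 = 77.818 °C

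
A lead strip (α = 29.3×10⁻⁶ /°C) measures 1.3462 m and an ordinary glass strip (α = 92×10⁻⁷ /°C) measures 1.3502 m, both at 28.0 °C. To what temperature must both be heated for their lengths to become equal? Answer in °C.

L₁(1 + α₁ΔT) = L₂(1 + α₂ΔT) ⇒ ΔT = (L₂ − L₁)/(α₁L₁ − α₂L₂)
L₂ − L₁ = 1.3502 − 1.3462 = 4.00×10⁻³ m
α₁L₁ − α₂L₂ = 29.3×10⁻⁶×1.3462 − 92×10⁻⁷×1.3502 = 2.702182×10⁻⁵ m/K
ΔT = 4.00×10⁻³ / 2.702182×10⁻⁵ = 148.029 K
T = 28.0 + 148.029 = 176.029 °C

T = 176.0 °C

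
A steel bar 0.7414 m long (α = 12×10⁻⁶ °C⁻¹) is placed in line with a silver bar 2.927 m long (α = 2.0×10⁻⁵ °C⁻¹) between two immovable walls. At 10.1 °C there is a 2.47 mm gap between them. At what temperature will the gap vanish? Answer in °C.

T = 46.7 °C

α₁L₁ = 8.8968×10⁻⁶ m/K, α₂L₂ = 5.854×10⁻⁵ m/K → total 6.74368×10⁻⁵ m/K
ΔT = g/(α₁L₁+α₂L₂) = 2.47×10⁻³ / 6.74368×10⁻⁵ = 36.627 K
T = 10.1 + 36.627 = 46.727 °C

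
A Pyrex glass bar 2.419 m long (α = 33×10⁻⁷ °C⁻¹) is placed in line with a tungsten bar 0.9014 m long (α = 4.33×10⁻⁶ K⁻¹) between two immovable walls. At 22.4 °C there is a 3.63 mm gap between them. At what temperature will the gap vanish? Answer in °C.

T = 328 °C

α₁L₁ = 7.9827×10⁻⁶ m/K, α₂L₂ = 3.903062×10⁻⁶ m/K → total 1.1885762×10⁻⁵ m/K
ΔT = g/(α₁L₁+α₂L₂) = 3.63×10⁻³ / 1.1885762×10⁻⁵ = 305.41 K
T = 22.4 + 305.41 = 327.81 °C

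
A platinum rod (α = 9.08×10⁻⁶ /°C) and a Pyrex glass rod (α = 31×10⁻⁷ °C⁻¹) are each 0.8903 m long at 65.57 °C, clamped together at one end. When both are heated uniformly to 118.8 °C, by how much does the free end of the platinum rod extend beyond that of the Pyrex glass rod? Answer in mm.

0.283 mm

ΔT = 53.23 K
platinum: ΔL = 9.08×10⁻⁶ × 0.8903 m × 53.23 = 4.3031×10⁻⁴ m = 0.43031 mm
Pyrex glass: ΔL = 31×10⁻⁷ × 0.8903 m × 53.23 = 1.4691×10⁻⁴ m = 0.14691 mm
difference = 0.43031 − 0.14691 = 0.28340 mm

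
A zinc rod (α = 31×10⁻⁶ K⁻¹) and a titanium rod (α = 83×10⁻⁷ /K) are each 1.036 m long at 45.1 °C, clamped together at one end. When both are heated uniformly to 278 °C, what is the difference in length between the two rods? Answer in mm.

5.48 mm

ΔT = 232.9 K
zinc: ΔL = 31×10⁻⁶ × 1.036 m × 232.9 = 7.4798×10⁻³ m = 7.4798 mm
titanium: ΔL = 83×10⁻⁷ × 1.036 m × 232.9 = 2.0027×10⁻³ m = 2.0027 mm
difference = 7.4798 − 2.0027 = 5.4771 mm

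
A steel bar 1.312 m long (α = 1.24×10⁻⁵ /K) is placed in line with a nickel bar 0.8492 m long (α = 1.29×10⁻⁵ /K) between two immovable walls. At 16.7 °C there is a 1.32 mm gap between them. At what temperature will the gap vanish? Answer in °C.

T = 65.2 °C

α₁L₁ = 1.62688×10⁻⁵ m/K, α₂L₂ = 1.095468×10⁻⁵ m/K → total 2.722348×10⁻⁵ m/K
ΔT = g/(α₁L₁+α₂L₂) = 1.32×10⁻³ / 2.722348×10⁻⁵ = 48.488 K
T = 16.7 + 48.488 = 65.188 °C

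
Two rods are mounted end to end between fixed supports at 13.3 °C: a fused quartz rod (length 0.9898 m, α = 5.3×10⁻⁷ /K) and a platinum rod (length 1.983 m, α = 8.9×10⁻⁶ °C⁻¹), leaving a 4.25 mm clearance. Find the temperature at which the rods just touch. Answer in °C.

α₁L₁ = 5.24594×10⁻⁷ m/K, α₂L₂ = 1.76487×10⁻⁵ m/K → total 1.8173294×10⁻⁵ m/K
ΔT = g/(α₁L₁+α₂L₂) = 4.25×10⁻³ / 1.8173294×10⁻⁵ = 233.86 K
T = 13.3 + 233.86 = 247.16 °C

T = 247 °C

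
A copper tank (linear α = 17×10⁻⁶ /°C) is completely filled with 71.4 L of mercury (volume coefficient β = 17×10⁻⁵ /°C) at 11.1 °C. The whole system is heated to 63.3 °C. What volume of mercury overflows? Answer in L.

0.444 L

The tank also expands: β_container ≈ 3α = 5.1×10⁻⁵ /K
Net overflow = V₀(β_liq − 3α_cont)ΔT
β − 3α = 1.70×10⁻⁴ − 5.1×10⁻⁵ = 1.19×10⁻⁴ /K; ΔT = 52.2 K
ΔV = 71.4 × 1.19×10⁻⁴ × 52.2 = 0.444 L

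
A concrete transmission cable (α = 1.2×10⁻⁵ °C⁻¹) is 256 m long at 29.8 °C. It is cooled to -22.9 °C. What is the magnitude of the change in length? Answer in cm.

ΔL = 16.2 cm

|ΔT| = |-22.9 − 29.8| = 52.7 K
ΔL = αL₀ΔT = (1.2×10⁻⁵)(256)(52.7) = 1.62×10⁻¹ m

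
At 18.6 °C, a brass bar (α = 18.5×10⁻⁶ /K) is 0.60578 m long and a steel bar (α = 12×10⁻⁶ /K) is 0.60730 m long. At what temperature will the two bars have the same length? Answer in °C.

L₁(1 + α₁ΔT) = L₂(1 + α₂ΔT) ⇒ ΔT = (L₂ − L₁)/(α₁L₁ − α₂L₂)
L₂ − L₁ = 0.60730 − 0.60578 = 1.52×10⁻³ m
α₁L₁ − α₂L₂ = 18.5×10⁻⁶×0.60578 − 12×10⁻⁶×0.60730 = 3.91933×10⁻⁶ m/K
ΔT = 1.52×10⁻³ / 3.91933×10⁻⁶ = 387.821 K
T = 18.6 + 387.821 = 406.421 °C

T = 406.4 °C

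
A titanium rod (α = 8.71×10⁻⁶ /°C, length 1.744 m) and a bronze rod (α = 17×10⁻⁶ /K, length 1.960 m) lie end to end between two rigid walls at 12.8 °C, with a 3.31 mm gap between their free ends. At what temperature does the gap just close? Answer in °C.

α₁L₁ = 1.519024×10⁻⁵ m/K, α₂L₂ = 3.332×10⁻⁵ m/K → total 4.851024×10⁻⁵ m/K
ΔT = g/(α₁L₁+α₂L₂) = 3.31×10⁻³ / 4.851024×10⁻⁵ = 68.233 K
T = 12.8 + 68.233 = 81.033 °C

T = 81.0 °C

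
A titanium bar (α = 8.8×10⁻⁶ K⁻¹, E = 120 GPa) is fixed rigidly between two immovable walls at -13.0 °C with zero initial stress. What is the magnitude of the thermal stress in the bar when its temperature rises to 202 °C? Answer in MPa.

Fully constrained: the free strain ε = αΔT is blocked, so σ = Eε = EαΔT.
|ΔT| = 215.0 K
σ = 120×10⁹ × 8.8×10⁻⁶ × 215.0 = 2.27×10⁸ Pa

σ = 227 MPa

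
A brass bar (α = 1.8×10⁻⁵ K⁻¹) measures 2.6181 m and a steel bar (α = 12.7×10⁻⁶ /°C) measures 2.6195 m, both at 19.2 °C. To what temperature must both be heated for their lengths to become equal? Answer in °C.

T = 120.2 °C

Equal length when α₁L₁ΔT − α₂L₂ΔT = L₂ − L₁ = 1.40×10⁻³ m
α₁L₁ = 4.71258×10⁻⁵, α₂L₂ = 3.326765×10⁻⁵ → Δ(αL) = 1.385815×10⁻⁵ m/K
ΔT = 1.40×10⁻³ / 1.385815×10⁻⁵ = 101.024 K, so T = 19.2 + 101.024 = 120.224 °C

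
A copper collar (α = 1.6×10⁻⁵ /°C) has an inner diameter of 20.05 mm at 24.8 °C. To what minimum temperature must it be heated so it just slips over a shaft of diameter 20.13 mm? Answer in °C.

Required Δd = 20.13 − 20.05 = 0.08 mm
Δd = αd₀ΔT ⇒ ΔT = Δd/(αd₀) = 0.08 / (1.6×10⁻⁵ × 20.05) = 249.38 K
T_min = 24.8 + 249.38 = 274.18 °C

T = 274 °C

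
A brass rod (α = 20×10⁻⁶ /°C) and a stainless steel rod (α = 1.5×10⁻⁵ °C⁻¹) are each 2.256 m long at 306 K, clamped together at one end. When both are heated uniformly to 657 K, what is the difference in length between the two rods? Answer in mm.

ΔT = 351 K
brass: ΔL = 20×10⁻⁶ × 2.256 m × 351 = 1.5837×10⁻² m = 15.837 mm
stainless steel: ΔL = 1.5×10⁻⁵ × 2.256 m × 351 = 1.1878×10⁻² m = 11.878 mm
difference = 15.837 − 11.878 = 3.959 mm

3.96 mm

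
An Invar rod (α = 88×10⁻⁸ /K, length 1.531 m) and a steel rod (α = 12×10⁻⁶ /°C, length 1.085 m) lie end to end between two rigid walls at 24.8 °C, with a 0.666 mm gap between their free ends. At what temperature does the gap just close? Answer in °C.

T = 71.2 °C

α₁L₁ = 1.34728×10⁻⁶ m/K, α₂L₂ = 1.302×10⁻⁵ m/K → total 1.436728×10⁻⁵ m/K
ΔT = g/(α₁L₁+α₂L₂) = 6.66×10⁻⁴ / 1.436728×10⁻⁵ = 46.355 K
T = 24.8 + 46.355 = 71.155 °C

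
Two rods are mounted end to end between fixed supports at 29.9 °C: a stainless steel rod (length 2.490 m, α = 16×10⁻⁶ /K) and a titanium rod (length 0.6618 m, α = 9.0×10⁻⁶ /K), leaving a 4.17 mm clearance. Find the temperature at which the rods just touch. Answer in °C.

α₁L₁ = 3.984×10⁻⁵ m/K, α₂L₂ = 5.9562×10⁻⁶ m/K → total 4.57962×10⁻⁵ m/K
ΔT = g/(α₁L₁+α₂L₂) = 4.17×10⁻³ / 4.57962×10⁻⁵ = 91.06 K
T = 29.9 + 91.06 = 120.96 °C

T = 121 °C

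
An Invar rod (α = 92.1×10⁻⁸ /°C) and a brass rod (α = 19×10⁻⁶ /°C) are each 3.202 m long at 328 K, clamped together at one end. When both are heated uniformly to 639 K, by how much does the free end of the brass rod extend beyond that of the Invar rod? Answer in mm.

18.0 mm

ΔT = 311 K
Invar: ΔL = 92.1×10⁻⁸ × 3.202 m × 311 = 9.1715×10⁻⁴ m = 0.91715 mm
brass: ΔL = 19×10⁻⁶ × 3.202 m × 311 = 1.8921×10⁻² m = 18.921 mm
difference = 18.921 − 0.91715 = 18.00385 mm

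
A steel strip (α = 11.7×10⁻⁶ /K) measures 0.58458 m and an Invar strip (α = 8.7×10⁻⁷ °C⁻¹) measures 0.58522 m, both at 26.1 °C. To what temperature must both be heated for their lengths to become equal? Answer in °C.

Equal length when α₁L₁ΔT − α₂L₂ΔT = L₂ − L₁ = 6.40×10⁻⁴ m
α₁L₁ = 6.839586×10⁻⁶, α₂L₂ = 5.091414×10⁻⁷ → Δ(αL) = 6.3304446×10⁻⁶ m/K
ΔT = 6.40×10⁻⁴ / 6.3304446×10⁻⁶ = 101.099 K, so T = 26.1 + 101.099 = 127.199 °C

T = 127.2 °C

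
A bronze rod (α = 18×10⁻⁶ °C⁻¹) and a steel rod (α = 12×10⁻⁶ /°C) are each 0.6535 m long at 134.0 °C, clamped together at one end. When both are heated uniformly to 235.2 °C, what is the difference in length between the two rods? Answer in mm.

0.397 mm

ΔT = 101.2 K
bronze: ΔL = 18×10⁻⁶ × 0.6535 m × 101.2 = 1.1904×10⁻³ m = 1.1904 mm
steel: ΔL = 12×10⁻⁶ × 0.6535 m × 101.2 = 7.9361×10⁻⁴ m = 0.79361 mm
difference = 1.1904 − 0.79361 = 0.39679 mm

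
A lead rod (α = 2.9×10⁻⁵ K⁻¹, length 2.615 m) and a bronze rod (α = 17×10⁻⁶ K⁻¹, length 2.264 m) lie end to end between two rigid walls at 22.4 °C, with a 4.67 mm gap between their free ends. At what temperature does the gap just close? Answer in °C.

α₁L₁ = 7.5835×10⁻⁵ m/K, α₂L₂ = 3.8488×10⁻⁵ m/K → total 1.14323×10⁻⁴ m/K
ΔT = g/(α₁L₁+α₂L₂) = 4.67×10⁻³ / 1.14323×10⁻⁴ = 40.849 K
T = 22.4 + 40.849 = 63.249 °C

T = 63.2 °C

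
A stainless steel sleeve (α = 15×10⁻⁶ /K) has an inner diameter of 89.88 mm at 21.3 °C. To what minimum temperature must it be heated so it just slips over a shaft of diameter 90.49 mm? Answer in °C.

Required Δd = 90.49 − 89.88 = 0.61 mm
Δd = αd₀ΔT ⇒ ΔT = Δd/(αd₀) = 0.61 / (15×10⁻⁶ × 89.88) = 452.46 K
T_min = 21.3 + 452.46 = 473.76 °C

T = 474 °C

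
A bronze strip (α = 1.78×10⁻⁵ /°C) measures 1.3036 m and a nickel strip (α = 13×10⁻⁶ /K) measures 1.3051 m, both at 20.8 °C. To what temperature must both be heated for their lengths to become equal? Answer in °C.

L₁(1 + α₁ΔT) = L₂(1 + α₂ΔT) ⇒ ΔT = (L₂ − L₁)/(α₁L₁ − α₂L₂)
L₂ − L₁ = 1.3051 − 1.3036 = 1.50×10⁻³ m
α₁L₁ − α₂L₂ = 1.78×10⁻⁵×1.3036 − 13×10⁻⁶×1.3051 = 6.23778×10⁻⁶ m/K
ΔT = 1.50×10⁻³ / 6.23778×10⁻⁶ = 240.470 K
T = 20.8 + 240.470 = 261.270 °C

T = 261.3 °C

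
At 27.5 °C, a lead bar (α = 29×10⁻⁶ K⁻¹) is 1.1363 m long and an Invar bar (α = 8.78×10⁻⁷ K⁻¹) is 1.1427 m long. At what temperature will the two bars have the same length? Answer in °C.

T = 227.8 °C

Equal length when α₁L₁ΔT − α₂L₂ΔT = L₂ − L₁ = 6.40×10⁻³ m
α₁L₁ = 3.29527×10⁻⁵, α₂L₂ = 1.0032906×10⁻⁶ → Δ(αL) = 3.19494094×10⁻⁵ m/K
ΔT = 6.40×10⁻³ / 3.19494094×10⁻⁵ = 200.317 K, so T = 27.5 + 200.317 = 227.817 °C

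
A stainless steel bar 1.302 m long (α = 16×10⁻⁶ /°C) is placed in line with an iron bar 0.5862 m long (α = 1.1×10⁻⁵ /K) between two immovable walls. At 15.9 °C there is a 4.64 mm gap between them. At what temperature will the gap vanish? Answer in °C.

T = 186 °C

Gap closes when ΔL₁ + ΔL₂ = 4.64 mm = 4.64×10⁻³ m
(α₁L₁ + α₂L₂)ΔT = g
α₁L₁ + α₂L₂ = 16×10⁻⁶×1.302 + 1.1×10⁻⁵×0.5862 = 2.72802×10⁻⁵ m/K
ΔT = 4.64×10⁻³ / 2.72802×10⁻⁵ = 170.09 K
T = 15.9 + 170.09 = 185.99 °C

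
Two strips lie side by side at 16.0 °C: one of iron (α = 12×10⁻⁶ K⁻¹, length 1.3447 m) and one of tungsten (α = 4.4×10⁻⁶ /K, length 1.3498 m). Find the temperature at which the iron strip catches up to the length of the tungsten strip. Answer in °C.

L₁(1 + α₁ΔT) = L₂(1 + α₂ΔT) ⇒ ΔT = (L₂ − L₁)/(α₁L₁ − α₂L₂)
L₂ − L₁ = 1.3498 − 1.3447 = 5.10×10⁻³ m
α₁L₁ − α₂L₂ = 12×10⁻⁶×1.3447 − 4.4×10⁻⁶×1.3498 = 1.019728×10⁻⁵ m/K
ΔT = 5.10×10⁻³ / 1.019728×10⁻⁵ = 500.133 K
T = 16.0 + 500.133 = 516.133 °C

T = 516.1 °C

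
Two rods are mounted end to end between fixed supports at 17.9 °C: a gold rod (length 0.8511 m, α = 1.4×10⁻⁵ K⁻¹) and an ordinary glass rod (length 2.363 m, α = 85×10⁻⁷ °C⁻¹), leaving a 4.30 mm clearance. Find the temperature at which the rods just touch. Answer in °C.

Gap closes when ΔL₁ + ΔL₂ = 4.30 mm = 4.30×10⁻³ m
(α₁L₁ + α₂L₂)ΔT = g
α₁L₁ + α₂L₂ = 1.4×10⁻⁵×0.8511 + 85×10⁻⁷×2.363 = 3.20009×10⁻⁵ m/K
ΔT = 4.30×10⁻³ / 3.20009×10⁻⁵ = 134.37 K
T = 17.9 + 134.37 = 152.27 °C

T = 152 °C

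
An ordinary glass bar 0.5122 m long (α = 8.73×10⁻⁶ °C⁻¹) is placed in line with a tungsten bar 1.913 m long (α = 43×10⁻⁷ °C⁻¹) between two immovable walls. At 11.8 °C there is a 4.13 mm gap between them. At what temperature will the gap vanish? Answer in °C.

α₁L₁ = 4.471506×10⁻⁶ m/K, α₂L₂ = 8.2259×10⁻⁶ m/K → total 1.2697406×10⁻⁵ m/K
ΔT = g/(α₁L₁+α₂L₂) = 4.13×10⁻³ / 1.2697406×10⁻⁵ = 325.26 K
T = 11.8 + 325.26 = 337.06 °C

T = 337 °C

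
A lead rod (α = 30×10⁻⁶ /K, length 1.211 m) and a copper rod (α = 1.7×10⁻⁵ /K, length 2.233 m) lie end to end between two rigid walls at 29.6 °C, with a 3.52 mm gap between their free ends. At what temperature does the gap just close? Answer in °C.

Gap closes when ΔL₁ + ΔL₂ = 3.52 mm = 3.52×10⁻³ m
(α₁L₁ + α₂L₂)ΔT = g
α₁L₁ + α₂L₂ = 30×10⁻⁶×1.211 + 1.7×10⁻⁵×2.233 = 7.4291×10⁻⁵ m/K
ΔT = 3.52×10⁻³ / 7.4291×10⁻⁵ = 47.381 K
T = 29.6 + 47.381 = 76.981 °C

T = 77.0 °C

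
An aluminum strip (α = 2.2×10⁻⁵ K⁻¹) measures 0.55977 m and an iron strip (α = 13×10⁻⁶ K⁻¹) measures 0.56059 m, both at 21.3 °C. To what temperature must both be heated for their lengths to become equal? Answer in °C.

T = 184.4 °C

L₁(1 + α₁ΔT) = L₂(1 + α₂ΔT) ⇒ ΔT = (L₂ − L₁)/(α₁L₁ − α₂L₂)
L₂ − L₁ = 0.56059 − 0.55977 = 8.20×10⁻⁴ m
α₁L₁ − α₂L₂ = 2.2×10⁻⁵×0.55977 − 13×10⁻⁶×0.56059 = 5.02727×10⁻⁶ m/K
ΔT = 8.20×10⁻⁴ / 5.02727×10⁻⁶ = 163.110 K
T = 21.3 + 163.110 = 184.410 °C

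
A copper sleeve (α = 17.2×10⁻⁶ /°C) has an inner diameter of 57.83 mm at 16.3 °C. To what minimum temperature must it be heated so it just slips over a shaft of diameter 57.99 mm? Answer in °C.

T = 177 °C

Required Δd = 57.99 − 57.83 = 0.16 mm
Δd = αd₀ΔT ⇒ ΔT = Δd/(αd₀) = 0.16 / (17.2×10⁻⁶ × 57.83) = 160.86 K
T_min = 16.3 + 160.86 = 177.16 °C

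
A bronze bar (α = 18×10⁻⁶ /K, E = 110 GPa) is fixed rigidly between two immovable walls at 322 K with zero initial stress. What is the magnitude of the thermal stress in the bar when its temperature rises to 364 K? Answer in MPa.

Fully constrained: the free strain ε = αΔT is blocked, so σ = Eε = EαΔT.
|ΔT| = 42 K
σ = 110×10⁹ × 18×10⁻⁶ × 42 = 8.32×10⁷ Pa

σ = 83.2 MPa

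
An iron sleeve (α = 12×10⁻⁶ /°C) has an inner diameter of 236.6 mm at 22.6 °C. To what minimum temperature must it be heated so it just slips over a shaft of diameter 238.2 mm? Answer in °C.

Required Δd = 238.2 − 236.6 = 1.6 mm
Δd = αd₀ΔT ⇒ ΔT = Δd/(αd₀) = 1.6 / (12×10⁻⁶ × 236.6) = 563.54 K
T_min = 22.6 + 563.54 = 586.14 °C

T = 586 °C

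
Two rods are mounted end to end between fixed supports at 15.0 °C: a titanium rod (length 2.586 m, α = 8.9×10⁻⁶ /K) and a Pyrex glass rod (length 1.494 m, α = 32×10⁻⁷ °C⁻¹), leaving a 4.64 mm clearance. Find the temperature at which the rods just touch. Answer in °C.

T = 182 °C

Gap closes when ΔL₁ + ΔL₂ = 4.64 mm = 4.64×10⁻³ m
(α₁L₁ + α₂L₂)ΔT = g
α₁L₁ + α₂L₂ = 8.9×10⁻⁶×2.586 + 32×10⁻⁷×1.494 = 2.77962×10⁻⁵ m/K
ΔT = 4.64×10⁻³ / 2.77962×10⁻⁵ = 166.93 K
T = 15.0 + 166.93 = 181.93 °C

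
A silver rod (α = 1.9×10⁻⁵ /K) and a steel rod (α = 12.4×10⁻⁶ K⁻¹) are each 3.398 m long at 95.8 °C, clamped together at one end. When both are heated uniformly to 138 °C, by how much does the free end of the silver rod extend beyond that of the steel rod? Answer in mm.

ΔT = 42.2 K
silver: ΔL = 1.9×10⁻⁵ × 3.398 m × 42.2 = 2.7245×10⁻³ m = 2.7245 mm
steel: ΔL = 12.4×10⁻⁶ × 3.398 m × 42.2 = 1.7781×10⁻³ m = 1.7781 mm
difference = 2.7245 − 1.7781 = 0.9464 mm

0.946 mm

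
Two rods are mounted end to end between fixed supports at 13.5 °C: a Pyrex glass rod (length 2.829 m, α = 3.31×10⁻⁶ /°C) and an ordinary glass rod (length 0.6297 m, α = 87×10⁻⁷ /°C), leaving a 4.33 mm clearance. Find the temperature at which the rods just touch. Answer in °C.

T = 305 °C

Gap closes when ΔL₁ + ΔL₂ = 4.33 mm = 4.33×10⁻³ m
(α₁L₁ + α₂L₂)ΔT = g
α₁L₁ + α₂L₂ = 3.31×10⁻⁶×2.829 + 87×10⁻⁷×0.6297 = 1.484238×10⁻⁵ m/K
ΔT = 4.33×10⁻³ / 1.484238×10⁻⁵ = 291.73 K
T = 13.5 + 291.73 = 305.23 °C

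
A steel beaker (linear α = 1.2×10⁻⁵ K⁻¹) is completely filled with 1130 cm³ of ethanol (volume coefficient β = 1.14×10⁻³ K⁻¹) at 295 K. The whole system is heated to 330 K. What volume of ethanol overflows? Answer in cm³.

43.7 cm³

The beaker also expands: β_container ≈ 3α = 3.6×10⁻⁵ /K
Net overflow = V₀(β_liq − 3α_cont)ΔT
β − 3α = 1.14×10⁻³ − 3.6×10⁻⁵ = 1.104×10⁻³ /K; ΔT = 35 K
ΔV = 1130 × 1.104×10⁻³ × 35 = 43.7 cm³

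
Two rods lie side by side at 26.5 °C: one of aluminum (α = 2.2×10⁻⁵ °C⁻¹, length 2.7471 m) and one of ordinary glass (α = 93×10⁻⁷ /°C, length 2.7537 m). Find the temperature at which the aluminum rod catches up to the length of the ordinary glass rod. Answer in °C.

L₁(1 + α₁ΔT) = L₂(1 + α₂ΔT) ⇒ ΔT = (L₂ − L₁)/(α₁L₁ − α₂L₂)
L₂ − L₁ = 2.7537 − 2.7471 = 6.60×10⁻³ m
α₁L₁ − α₂L₂ = 2.2×10⁻⁵×2.7471 − 93×10⁻⁷×2.7537 = 3.482679×10⁻⁵ m/K
ΔT = 6.60×10⁻³ / 3.482679×10⁻⁵ = 189.509 K
T = 26.5 + 189.509 = 216.009 °C

T = 216.0 °C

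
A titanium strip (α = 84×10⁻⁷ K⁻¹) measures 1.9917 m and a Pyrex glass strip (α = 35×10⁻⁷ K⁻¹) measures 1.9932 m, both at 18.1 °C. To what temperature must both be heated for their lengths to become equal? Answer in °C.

Equal length when α₁L₁ΔT − α₂L₂ΔT = L₂ − L₁ = 1.50×10⁻³ m
α₁L₁ = 1.673028×10⁻⁵, α₂L₂ = 6.9762×10⁻⁶ → Δ(αL) = 9.75408×10⁻⁶ m/K
ΔT = 1.50×10⁻³ / 9.75408×10⁻⁶ = 153.782 K, so T = 18.1 + 153.782 = 171.882 °C

T = 171.9 °C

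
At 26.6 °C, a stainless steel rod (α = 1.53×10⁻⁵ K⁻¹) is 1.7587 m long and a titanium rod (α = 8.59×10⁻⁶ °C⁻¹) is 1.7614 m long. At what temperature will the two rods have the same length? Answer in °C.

T = 255.8 °C

Equal length when α₁L₁ΔT − α₂L₂ΔT = L₂ − L₁ = 2.70×10⁻³ m
α₁L₁ = 2.690811×10⁻⁵, α₂L₂ = 1.5130426×10⁻⁵ → Δ(αL) = 1.1777684×10⁻⁵ m/K
ΔT = 2.70×10⁻³ / 1.1777684×10⁻⁵ = 229.247 K, so T = 26.6 + 229.247 = 255.847 °C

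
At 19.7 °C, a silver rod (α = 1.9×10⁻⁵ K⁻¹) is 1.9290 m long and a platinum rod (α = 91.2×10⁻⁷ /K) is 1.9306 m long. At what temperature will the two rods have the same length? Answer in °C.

Equal length when α₁L₁ΔT − α₂L₂ΔT = L₂ − L₁ = 1.60×10⁻³ m
α₁L₁ = 3.6651×10⁻⁵, α₂L₂ = 1.7607072×10⁻⁵ → Δ(αL) = 1.9043928×10⁻⁵ m/K
ΔT = 1.60×10⁻³ / 1.9043928×10⁻⁵ = 84.016 K, so T = 19.7 + 84.016 = 103.716 °C

T = 103.7 °C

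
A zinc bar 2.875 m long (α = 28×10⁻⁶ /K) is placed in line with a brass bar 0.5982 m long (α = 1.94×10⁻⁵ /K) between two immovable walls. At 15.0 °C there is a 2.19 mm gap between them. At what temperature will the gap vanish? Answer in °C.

T = 38.8 °C

α₁L₁ = 8.050×10⁻⁵ m/K, α₂L₂ = 1.160508×10⁻⁵ m/K → total 9.210508×10⁻⁵ m/K
ΔT = g/(α₁L₁+α₂L₂) = 2.19×10⁻³ / 9.210508×10⁻⁵ = 23.777 K
T = 15.0 + 23.777 = 38.777 °C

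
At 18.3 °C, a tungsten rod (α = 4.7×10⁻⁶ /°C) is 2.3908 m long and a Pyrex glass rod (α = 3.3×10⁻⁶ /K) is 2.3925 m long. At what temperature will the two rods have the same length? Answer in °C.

L₁(1 + α₁ΔT) = L₂(1 + α₂ΔT) ⇒ ΔT = (L₂ − L₁)/(α₁L₁ − α₂L₂)
L₂ − L₁ = 2.3925 − 2.3908 = 1.70×10⁻³ m
α₁L₁ − α₂L₂ = 4.7×10⁻⁶×2.3908 − 3.3×10⁻⁶×2.3925 = 3.34151×10⁻⁶ m/K
ΔT = 1.70×10⁻³ / 3.34151×10⁻⁶ = 508.752 K
T = 18.3 + 508.752 = 527.052 °C

T = 527.1 °C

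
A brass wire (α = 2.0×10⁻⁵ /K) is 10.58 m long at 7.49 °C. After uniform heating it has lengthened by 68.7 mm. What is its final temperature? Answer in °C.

ΔL = αL₀ΔT ⇒ ΔT = ΔL / (αL₀)
ΔT = 68.7×10⁻³ m / (2.0×10⁻⁵ × 10.58 m) = 324.67 K
T = 7.49 + 324.67 = 332.16 °C

T = 332 °C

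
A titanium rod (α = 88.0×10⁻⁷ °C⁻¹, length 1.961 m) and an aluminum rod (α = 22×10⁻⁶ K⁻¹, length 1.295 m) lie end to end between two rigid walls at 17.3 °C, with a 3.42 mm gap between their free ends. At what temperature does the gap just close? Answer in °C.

T = 92.1 °C

α₁L₁ = 1.72568×10⁻⁵ m/K, α₂L₂ = 2.849×10⁻⁵ m/K → total 4.57468×10⁻⁵ m/K
ΔT = g/(α₁L₁+α₂L₂) = 3.42×10⁻³ / 4.57468×10⁻⁵ = 74.759 K
T = 17.3 + 74.759 = 92.059 °C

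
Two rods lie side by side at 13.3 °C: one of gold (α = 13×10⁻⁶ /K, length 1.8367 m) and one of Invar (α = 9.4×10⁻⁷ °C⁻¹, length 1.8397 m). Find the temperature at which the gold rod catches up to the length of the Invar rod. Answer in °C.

T = 148.8 °C

L₁(1 + α₁ΔT) = L₂(1 + α₂ΔT) ⇒ ΔT = (L₂ − L₁)/(α₁L₁ − α₂L₂)
L₂ − L₁ = 1.8397 − 1.8367 = 3.00×10⁻³ m
α₁L₁ − α₂L₂ = 13×10⁻⁶×1.8367 − 9.4×10⁻⁷×1.8397 = 2.2147782×10⁻⁵ m/K
ΔT = 3.00×10⁻³ / 2.2147782×10⁻⁵ = 135.454 K
T = 13.3 + 135.454 = 148.754 °C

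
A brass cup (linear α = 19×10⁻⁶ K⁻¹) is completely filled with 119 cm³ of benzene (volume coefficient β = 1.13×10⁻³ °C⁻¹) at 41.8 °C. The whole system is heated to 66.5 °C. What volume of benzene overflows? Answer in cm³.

The cup also expands: β_container ≈ 3α = 5.7×10⁻⁵ /K
Net overflow = V₀(β_liq − 3α_cont)ΔT
β − 3α = 1.13×10⁻³ − 5.7×10⁻⁵ = 1.073×10⁻³ /K; ΔT = 24.7 K
ΔV = 119 × 1.073×10⁻³ × 24.7 = 3.15 cm³

3.15 cm³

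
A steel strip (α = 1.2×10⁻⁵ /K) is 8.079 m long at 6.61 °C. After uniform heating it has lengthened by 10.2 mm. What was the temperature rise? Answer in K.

ΔT = 105 K

ΔL = αL₀ΔT ⇒ ΔT = ΔL / (αL₀)
ΔT = 10.2×10⁻³ m / (1.2×10⁻⁵ × 8.079 m) = 105.21 K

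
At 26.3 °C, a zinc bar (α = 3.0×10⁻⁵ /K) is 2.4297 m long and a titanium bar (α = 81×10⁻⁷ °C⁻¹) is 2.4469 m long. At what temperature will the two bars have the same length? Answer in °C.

Equal length when α₁L₁ΔT − α₂L₂ΔT = L₂ − L₁ = 1.72×10⁻² m
α₁L₁ = 7.2891×10⁻⁵, α₂L₂ = 1.981989×10⁻⁵ → Δ(αL) = 5.307111×10⁻⁵ m/K
ΔT = 1.72×10⁻² / 5.307111×10⁻⁵ = 324.093 K, so T = 26.3 + 324.093 = 350.393 °C

T = 350.4 °C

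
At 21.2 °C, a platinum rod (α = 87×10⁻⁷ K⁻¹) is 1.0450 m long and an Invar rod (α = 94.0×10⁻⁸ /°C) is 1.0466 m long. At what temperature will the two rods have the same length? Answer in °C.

T = 218.5 °C

L₁(1 + α₁ΔT) = L₂(1 + α₂ΔT) ⇒ ΔT = (L₂ − L₁)/(α₁L₁ − α₂L₂)
L₂ − L₁ = 1.0466 − 1.0450 = 1.60×10⁻³ m
α₁L₁ − α₂L₂ = 87×10⁻⁷×1.0450 − 94.0×10⁻⁸×1.0466 = 8.107696×10⁻⁶ m/K
ΔT = 1.60×10⁻³ / 8.107696×10⁻⁶ = 197.343 K
T = 21.2 + 197.343 = 218.543 °C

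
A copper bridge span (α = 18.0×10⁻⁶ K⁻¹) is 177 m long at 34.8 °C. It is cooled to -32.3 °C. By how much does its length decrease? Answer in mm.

ΔL = 214 mm

|ΔT| = |-32.3 − 34.8| = 67.1 K
ΔL = αL₀ΔT = (18.0×10⁻⁶)(177)(67.1) = 2.14×10⁻¹ m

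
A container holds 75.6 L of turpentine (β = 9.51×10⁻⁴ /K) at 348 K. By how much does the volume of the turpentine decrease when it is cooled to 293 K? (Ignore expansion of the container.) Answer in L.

|ΔT| = |293 − 348| = 55 K
ΔV = βV₀ΔT = (9.51×10⁻⁴)(75.6)(55) = 3.95 L

ΔV = 3.95 L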